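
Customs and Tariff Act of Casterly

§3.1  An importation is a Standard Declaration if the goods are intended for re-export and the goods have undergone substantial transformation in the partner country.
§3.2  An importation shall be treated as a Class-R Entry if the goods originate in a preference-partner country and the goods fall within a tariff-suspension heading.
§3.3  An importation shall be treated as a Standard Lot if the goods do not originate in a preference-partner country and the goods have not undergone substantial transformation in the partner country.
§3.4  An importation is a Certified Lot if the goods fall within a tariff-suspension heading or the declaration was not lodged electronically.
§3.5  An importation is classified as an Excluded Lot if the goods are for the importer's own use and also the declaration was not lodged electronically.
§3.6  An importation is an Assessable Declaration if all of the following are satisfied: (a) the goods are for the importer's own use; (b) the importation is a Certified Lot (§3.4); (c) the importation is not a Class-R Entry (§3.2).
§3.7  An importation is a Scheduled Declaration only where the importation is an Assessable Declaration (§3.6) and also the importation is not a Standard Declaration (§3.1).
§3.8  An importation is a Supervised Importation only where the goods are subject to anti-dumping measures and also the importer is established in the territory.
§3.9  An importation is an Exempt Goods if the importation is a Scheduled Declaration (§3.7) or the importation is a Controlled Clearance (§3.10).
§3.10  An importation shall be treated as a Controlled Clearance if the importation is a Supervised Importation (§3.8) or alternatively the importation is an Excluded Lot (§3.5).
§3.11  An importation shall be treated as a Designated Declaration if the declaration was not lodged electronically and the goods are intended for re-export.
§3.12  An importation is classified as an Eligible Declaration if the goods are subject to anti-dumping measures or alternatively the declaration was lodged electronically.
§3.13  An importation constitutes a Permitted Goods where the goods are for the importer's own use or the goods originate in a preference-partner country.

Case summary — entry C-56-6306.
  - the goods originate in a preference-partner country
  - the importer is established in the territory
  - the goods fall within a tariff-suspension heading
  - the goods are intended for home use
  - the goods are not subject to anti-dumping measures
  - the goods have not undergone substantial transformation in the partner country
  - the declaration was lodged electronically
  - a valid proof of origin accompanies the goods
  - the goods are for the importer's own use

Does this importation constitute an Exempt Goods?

No

Under §3.4: the goods fall within a tariff-suspension heading? yes; or the declaration was not lodged electronically? no. So the importation is a Certified Lot.
Under §3.2: the goods originate in a preference-partner country? yes; and the goods fall within a tariff-suspension heading? yes. So the importation is a Class-R Entry.
Under §3.6: the goods are for the importer's own use? yes; and Certified Lot (§3.4)? yes; and not a Class-R Entry (§3.2)? no. So the importation is not an Assessable Declaration.
Under §3.1: the goods are intended for re-export? no; and the goods have undergone substantial transformation in the partner country? no. So the importation is not a Standard Declaration.
Under §3.7: Assessable Declaration (§3.6)? no; and not a Standard Declaration (§3.1)? yes. So the importation is not a Scheduled Declaration.
Under §3.8: the goods are subject to anti-dumping measures? no; and the importer is established in the territory? yes. So the importation is not a Supervised Importation.
Under §3.5: the goods are for the importer's own use? yes; and the declaration was not lodged electronically? no. So the importation is not an Excluded Lot.
Under §3.10: Supervised Importation (§3.8)? no; or Excluded Lot (§3.5)? no. So the importation is not a Controlled Clearance.
Under §3.9: Scheduled Declaration (§3.7)? no; or Controlled Clearance (§3.10)? no. So the importation is not an Exempt Goods.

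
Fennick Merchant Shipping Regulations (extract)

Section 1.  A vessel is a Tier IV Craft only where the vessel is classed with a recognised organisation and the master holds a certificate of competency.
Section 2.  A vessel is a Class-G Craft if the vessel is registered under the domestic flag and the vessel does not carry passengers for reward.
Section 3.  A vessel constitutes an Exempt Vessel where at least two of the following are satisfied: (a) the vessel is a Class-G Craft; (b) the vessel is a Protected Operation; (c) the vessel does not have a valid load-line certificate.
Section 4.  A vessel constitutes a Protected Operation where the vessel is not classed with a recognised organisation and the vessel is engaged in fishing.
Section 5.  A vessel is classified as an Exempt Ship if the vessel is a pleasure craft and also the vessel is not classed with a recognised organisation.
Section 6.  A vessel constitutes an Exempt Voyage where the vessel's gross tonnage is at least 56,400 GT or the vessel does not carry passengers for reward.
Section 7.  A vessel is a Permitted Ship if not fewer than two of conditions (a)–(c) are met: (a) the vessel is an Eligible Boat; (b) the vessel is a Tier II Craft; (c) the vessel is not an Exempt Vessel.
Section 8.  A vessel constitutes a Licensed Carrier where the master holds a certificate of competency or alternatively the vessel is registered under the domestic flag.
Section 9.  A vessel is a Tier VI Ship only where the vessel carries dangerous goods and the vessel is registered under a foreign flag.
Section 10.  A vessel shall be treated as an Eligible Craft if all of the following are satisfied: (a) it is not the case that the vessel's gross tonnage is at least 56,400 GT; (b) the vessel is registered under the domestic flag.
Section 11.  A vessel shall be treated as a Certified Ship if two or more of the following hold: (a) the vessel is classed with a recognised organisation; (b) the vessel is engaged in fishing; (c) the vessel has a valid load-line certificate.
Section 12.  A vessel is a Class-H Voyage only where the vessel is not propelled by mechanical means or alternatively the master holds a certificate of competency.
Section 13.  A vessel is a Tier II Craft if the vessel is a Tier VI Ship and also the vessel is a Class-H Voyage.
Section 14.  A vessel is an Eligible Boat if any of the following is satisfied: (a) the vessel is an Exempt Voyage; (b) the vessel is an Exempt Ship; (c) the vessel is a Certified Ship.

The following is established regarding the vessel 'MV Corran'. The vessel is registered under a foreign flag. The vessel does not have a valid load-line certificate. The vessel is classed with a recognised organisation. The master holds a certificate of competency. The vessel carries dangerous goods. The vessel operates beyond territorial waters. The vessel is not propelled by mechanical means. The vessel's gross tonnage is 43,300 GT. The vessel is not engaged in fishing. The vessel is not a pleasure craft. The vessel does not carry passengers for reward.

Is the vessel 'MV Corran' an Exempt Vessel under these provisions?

Under section 2: the vessel is registered under the domestic flag? no; and the vessel does not carry passengers for reward? yes. So the vessel is not a Class-G Craft.
Under section 4: the vessel is not classed with a recognised organisation? no; and the vessel is engaged in fishing? no. So the vessel is not a Protected Operation.
Under section 3: Class-G Craft (section 2)? no; Protected Operation (section 4)? no; the vessel does not have a valid load-line certificate? yes — 1 of 3 hold (need ≥2) → not satisfied.

No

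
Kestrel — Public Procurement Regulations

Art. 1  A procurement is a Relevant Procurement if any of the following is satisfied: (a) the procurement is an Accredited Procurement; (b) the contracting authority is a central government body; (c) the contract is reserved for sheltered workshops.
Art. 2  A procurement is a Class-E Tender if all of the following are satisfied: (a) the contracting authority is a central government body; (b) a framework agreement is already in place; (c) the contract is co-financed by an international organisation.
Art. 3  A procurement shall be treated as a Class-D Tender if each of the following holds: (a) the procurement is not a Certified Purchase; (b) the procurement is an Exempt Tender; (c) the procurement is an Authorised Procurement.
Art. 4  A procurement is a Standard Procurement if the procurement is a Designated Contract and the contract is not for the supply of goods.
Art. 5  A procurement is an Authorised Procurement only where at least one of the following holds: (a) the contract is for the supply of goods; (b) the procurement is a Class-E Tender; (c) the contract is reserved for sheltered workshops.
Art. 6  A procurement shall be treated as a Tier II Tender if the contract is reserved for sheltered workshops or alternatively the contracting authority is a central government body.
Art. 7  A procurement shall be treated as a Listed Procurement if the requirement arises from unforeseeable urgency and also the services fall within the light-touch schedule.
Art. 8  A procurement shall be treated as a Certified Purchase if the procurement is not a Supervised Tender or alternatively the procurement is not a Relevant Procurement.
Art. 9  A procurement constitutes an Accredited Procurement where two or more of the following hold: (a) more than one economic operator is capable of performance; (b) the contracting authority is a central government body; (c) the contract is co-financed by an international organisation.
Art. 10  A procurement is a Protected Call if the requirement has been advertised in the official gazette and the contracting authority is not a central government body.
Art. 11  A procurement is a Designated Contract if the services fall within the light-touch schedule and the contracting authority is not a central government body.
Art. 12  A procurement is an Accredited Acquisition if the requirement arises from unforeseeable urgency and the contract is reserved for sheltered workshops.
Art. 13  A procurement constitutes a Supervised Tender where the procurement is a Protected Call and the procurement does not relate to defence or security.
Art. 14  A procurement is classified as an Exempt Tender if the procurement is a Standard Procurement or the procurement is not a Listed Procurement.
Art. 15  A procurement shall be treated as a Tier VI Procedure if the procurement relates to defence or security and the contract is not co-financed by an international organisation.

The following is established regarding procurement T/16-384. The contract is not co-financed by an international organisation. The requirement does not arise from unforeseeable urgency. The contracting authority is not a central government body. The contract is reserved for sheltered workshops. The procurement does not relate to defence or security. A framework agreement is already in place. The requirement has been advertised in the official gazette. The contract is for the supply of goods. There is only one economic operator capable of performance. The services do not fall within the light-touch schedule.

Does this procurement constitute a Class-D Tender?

Yes

article 10 — Protected Call: [the requirement has been advertised in the official gazette? yes] AND [the contracting authority is not a central government body? yes] → satisfied.
article 13 — Supervised Tender: [Protected Call (article 10)? yes] AND [the procurement does not relate to defence or security? yes] → satisfied.
article 9 — Accredited Procurement: more than one economic operator is capable of performance? no; the contracting authority is a central government body? no; the contract is co-financed by an international organisation? no — 0 of 3 hold (need ≥2) → not satisfied.
article 1 — Relevant Procurement: [Accredited Procurement (article 9)? no] OR [the contracting authority is a central government body? no] OR [the contract is reserved for sheltered workshops? yes] → satisfied.
article 8 — Certified Purchase: [not a Supervised Tender (article 13)? no] OR [not a Relevant Procurement (article 1)? no] → not satisfied.
article 11 — Designated Contract: [the services fall within the light-touch schedule? no] AND [the contracting authority is not a central government body? yes] → not satisfied.
article 4 — Standard Procurement: [Designated Contract (article 11)? no] AND [the contract is not for the supply of goods? no] → not satisfied.
article 7 — Listed Procurement: [the requirement arises from unforeseeable urgency? no] AND [the services fall within the light-touch schedule? no] → not satisfied.
article 14 — Exempt Tender: [Standard Procurement (article 4)? no] OR [not a Listed Procurement (article 7)? yes] → satisfied.
article 2 — Class-E Tender: [the contracting authority is a central government body? no] AND [a framework agreement is already in place? yes] AND [the contract is co-financed by an international organisation? no] → not satisfied.
article 5 — Authorised Procurement: [the contract is for the supply of goods? yes] OR [Class-E Tender (article 2)? no] OR [the contract is reserved for sheltered workshops? yes] → satisfied.
article 3 — Class-D Tender: [not a Certified Purchase (article 8)? yes] AND [Exempt Tender (article 14)? yes] AND [Authorised Procurement (article 5)? yes] → satisfied.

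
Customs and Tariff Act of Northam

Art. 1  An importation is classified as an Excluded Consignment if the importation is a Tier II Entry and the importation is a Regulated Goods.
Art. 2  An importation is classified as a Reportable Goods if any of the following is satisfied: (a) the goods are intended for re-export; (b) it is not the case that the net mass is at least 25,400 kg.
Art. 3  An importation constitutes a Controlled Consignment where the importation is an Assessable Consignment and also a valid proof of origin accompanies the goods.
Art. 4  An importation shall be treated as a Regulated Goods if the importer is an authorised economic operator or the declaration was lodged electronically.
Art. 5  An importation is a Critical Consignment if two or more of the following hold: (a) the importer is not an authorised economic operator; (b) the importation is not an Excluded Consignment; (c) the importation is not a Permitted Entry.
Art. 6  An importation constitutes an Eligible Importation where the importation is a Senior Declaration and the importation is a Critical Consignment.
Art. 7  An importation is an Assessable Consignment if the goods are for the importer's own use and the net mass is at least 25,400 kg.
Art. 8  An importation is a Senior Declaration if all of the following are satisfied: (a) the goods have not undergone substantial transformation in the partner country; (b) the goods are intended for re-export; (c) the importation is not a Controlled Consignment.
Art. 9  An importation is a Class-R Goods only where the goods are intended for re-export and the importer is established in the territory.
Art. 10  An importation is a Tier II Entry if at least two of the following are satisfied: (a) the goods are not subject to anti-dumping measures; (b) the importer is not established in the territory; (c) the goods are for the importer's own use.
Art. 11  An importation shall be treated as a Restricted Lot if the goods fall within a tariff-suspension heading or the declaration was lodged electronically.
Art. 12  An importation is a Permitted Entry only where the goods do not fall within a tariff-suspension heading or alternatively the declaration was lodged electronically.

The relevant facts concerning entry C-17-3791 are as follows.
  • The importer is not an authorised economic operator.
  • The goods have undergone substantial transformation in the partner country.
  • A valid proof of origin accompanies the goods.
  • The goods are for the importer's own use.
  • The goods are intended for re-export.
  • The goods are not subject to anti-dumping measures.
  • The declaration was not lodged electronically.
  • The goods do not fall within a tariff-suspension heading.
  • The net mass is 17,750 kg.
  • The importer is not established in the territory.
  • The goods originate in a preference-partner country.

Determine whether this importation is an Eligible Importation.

No

article 7 — Assessable Consignment: [the goods are for the importer's own use? yes] AND [net mass: 17,750 kg ≥ 25,400 kg? no] → not satisfied.
article 3 — Controlled Consignment: [Assessable Consignment (article 7)? no] AND [a valid proof of origin accompanies the goods? yes] → not satisfied.
article 8 — Senior Declaration: [the goods have not undergone substantial transformation in the partner country? no] AND [the goods are intended for re-export? yes] AND [not a Controlled Consignment (article 3)? yes] → not satisfied.
article 10 — Tier II Entry: the goods are not subject to anti-dumping measures? yes; the importer is not established in the territory? yes; the goods are for the importer's own use? yes — 3 of 3 hold (need ≥2) → satisfied.
article 4 — Regulated Goods: [the importer is an authorised economic operator? no] OR [the declaration was lodged electronically? no] → not satisfied.
article 1 — Excluded Consignment: [Tier II Entry (article 10)? yes] AND [Regulated Goods (article 4)? no] → not satisfied.
article 12 — Permitted Entry: [the goods do not fall within a tariff-suspension heading? yes] OR [the declaration was lodged electronically? no] → satisfied.
article 5 — Critical Consignment: the importer is not an authorised economic operator? yes; not an Excluded Consignment (article 1)? yes; not a Permitted Entry (article 12)? no — 2 of 3 hold (need ≥2) → satisfied.
article 6 — Eligible Importation: [Senior Declaration (article 8)? no] AND [Critical Consignment (article 5)? yes] → not satisfied.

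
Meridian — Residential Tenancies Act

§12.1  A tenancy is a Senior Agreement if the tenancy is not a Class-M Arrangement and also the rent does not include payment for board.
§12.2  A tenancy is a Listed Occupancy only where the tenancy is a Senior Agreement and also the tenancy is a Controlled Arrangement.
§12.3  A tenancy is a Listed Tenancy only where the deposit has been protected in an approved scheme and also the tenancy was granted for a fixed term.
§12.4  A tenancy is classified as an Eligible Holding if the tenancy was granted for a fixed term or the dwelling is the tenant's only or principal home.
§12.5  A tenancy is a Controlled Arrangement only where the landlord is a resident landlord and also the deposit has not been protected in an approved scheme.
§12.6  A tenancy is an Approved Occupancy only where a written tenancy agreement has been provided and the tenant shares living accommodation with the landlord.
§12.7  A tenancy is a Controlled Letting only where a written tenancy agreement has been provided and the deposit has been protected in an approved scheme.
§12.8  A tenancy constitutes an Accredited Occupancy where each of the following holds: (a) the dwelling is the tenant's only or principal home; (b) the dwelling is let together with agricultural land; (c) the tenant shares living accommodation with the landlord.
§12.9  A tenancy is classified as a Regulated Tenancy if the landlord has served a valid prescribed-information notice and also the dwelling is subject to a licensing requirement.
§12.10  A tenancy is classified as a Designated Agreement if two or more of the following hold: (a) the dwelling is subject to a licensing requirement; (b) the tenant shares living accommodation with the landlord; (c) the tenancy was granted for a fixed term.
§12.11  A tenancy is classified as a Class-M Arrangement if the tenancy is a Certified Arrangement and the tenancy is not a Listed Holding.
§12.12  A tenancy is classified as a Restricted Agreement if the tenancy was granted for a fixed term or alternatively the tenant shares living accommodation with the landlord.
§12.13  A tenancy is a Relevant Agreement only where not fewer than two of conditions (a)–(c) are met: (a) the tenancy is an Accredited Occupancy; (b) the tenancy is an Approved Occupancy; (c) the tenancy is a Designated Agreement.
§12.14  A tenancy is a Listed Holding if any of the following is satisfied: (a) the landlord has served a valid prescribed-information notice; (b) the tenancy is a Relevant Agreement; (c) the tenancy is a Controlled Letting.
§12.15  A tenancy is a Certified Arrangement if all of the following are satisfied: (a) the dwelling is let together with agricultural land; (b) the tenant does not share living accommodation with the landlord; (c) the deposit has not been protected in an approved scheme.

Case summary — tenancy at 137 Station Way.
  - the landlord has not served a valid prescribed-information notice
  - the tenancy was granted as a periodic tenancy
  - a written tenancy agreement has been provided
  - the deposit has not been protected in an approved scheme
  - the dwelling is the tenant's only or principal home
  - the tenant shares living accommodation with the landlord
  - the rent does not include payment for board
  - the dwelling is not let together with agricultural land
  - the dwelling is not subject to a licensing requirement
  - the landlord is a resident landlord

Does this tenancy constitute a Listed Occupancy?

§12.15 — Certified Arrangement: [the dwelling is let together with agricultural land? no] AND [the tenant does not share living accommodation with the landlord? no] AND [the deposit has not been protected in an approved scheme? yes] → not satisfied.
§12.8 — Accredited Occupancy: [the dwelling is the tenant's only or principal home? yes] AND [the dwelling is let together with agricultural land? no] AND [the tenant shares living accommodation with the landlord? yes] → not satisfied.
§12.6 — Approved Occupancy: [a written tenancy agreement has been provided? yes] AND [the tenant shares living accommodation with the landlord? yes] → satisfied.
§12.10 — Designated Agreement: the dwelling is subject to a licensing requirement? no; the tenant shares living accommodation with the landlord? yes; the tenancy was granted for a fixed term? no — 1 of 3 hold (need ≥2) → not satisfied.
§12.13 — Relevant Agreement: Accredited Occupancy (§12.8)? no; Approved Occupancy (§12.6)? yes; Designated Agreement (§12.10)? no — 1 of 3 hold (need ≥2) → not satisfied.
§12.7 — Controlled Letting: [a written tenancy agreement has been provided? yes] AND [the deposit has been protected in an approved scheme? no] → not satisfied.
§12.14 — Listed Holding: [the landlord has served a valid prescribed-information notice? no] OR [Relevant Agreement (§12.13)? no] OR [Controlled Letting (§12.7)? no] → not satisfied.
§12.11 — Class-M Arrangement: [Certified Arrangement (§12.15)? no] AND [not a Listed Holding (§12.14)? yes] → not satisfied.
§12.1 — Senior Agreement: [not a Class-M Arrangement (§12.11)? yes] AND [the rent does not include payment for board? yes] → satisfied.
§12.5 — Controlled Arrangement: [the landlord is a resident landlord? yes] AND [the deposit has not been protected in an approved scheme? yes] → satisfied.
§12.2 — Listed Occupancy: [Senior Agreement (§12.1)? yes] AND [Controlled Arrangement (§12.5)? yes] → satisfied.

Yes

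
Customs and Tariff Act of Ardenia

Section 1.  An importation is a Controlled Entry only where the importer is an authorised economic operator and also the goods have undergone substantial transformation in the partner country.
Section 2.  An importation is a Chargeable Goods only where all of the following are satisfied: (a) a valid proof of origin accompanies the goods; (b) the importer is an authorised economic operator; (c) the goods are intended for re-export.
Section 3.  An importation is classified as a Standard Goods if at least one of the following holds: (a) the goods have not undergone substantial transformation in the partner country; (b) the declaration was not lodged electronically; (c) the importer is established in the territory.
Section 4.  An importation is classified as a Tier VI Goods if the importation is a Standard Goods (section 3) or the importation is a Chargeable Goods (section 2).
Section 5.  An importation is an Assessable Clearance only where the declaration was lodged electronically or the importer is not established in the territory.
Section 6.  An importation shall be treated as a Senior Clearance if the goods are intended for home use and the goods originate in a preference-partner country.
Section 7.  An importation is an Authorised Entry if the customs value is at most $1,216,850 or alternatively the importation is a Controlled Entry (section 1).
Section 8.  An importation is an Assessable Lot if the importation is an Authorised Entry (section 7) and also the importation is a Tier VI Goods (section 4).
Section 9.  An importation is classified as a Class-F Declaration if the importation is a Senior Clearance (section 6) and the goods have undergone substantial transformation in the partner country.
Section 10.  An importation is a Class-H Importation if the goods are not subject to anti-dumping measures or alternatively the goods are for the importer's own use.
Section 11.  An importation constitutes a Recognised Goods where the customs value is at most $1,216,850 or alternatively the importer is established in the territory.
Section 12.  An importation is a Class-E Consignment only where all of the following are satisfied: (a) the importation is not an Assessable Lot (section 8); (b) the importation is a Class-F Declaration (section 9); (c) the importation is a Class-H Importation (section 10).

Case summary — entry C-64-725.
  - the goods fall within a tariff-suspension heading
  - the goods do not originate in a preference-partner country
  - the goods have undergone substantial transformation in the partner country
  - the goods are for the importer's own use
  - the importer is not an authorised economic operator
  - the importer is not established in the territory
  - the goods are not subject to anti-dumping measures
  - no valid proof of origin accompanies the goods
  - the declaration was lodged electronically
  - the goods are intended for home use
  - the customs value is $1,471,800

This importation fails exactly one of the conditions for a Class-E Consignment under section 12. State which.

Class-F Declaration

section 1 — Controlled Entry: [the importer is an authorised economic operator? no] AND [the goods have undergone substantial transformation in the partner country? yes] → not satisfied.
section 7 — Authorised Entry: [customs value: $1,471,800 ≤ $1,216,850? no] OR [Controlled Entry (section 1)? no] → not satisfied.
section 3 — Standard Goods: [the goods have not undergone substantial transformation in the partner country? no] OR [the declaration was not lodged electronically? no] OR [the importer is established in the territory? no] → not satisfied.
section 2 — Chargeable Goods: [a valid proof of origin accompanies the goods? no] AND [the importer is an authorised economic operator? no] AND [the goods are intended for re-export? no] → not satisfied.
section 4 — Tier VI Goods: [Standard Goods (section 3)? no] OR [Chargeable Goods (section 2)? no] → not satisfied.
section 8 — Assessable Lot: [Authorised Entry (section 7)? no] AND [Tier VI Goods (section 4)? no] → not satisfied.
section 6 — Senior Clearance: [the goods are intended for home use? yes] AND [the goods originate in a preference-partner country? no] → not satisfied.
section 9 — Class-F Declaration: [Senior Clearance (section 6)? no] AND [the goods have undergone substantial transformation in the partner country? yes] → not satisfied.
section 10 — Class-H Importation: [the goods are not subject to anti-dumping measures? yes] OR [the goods are for the importer's own use? yes] → satisfied.
section 12 — Class-E Consignment: [not an Assessable Lot (section 8)? yes] AND [Class-F Declaration (section 9)? no] AND [Class-H Importation (section 10)? yes] → not satisfied.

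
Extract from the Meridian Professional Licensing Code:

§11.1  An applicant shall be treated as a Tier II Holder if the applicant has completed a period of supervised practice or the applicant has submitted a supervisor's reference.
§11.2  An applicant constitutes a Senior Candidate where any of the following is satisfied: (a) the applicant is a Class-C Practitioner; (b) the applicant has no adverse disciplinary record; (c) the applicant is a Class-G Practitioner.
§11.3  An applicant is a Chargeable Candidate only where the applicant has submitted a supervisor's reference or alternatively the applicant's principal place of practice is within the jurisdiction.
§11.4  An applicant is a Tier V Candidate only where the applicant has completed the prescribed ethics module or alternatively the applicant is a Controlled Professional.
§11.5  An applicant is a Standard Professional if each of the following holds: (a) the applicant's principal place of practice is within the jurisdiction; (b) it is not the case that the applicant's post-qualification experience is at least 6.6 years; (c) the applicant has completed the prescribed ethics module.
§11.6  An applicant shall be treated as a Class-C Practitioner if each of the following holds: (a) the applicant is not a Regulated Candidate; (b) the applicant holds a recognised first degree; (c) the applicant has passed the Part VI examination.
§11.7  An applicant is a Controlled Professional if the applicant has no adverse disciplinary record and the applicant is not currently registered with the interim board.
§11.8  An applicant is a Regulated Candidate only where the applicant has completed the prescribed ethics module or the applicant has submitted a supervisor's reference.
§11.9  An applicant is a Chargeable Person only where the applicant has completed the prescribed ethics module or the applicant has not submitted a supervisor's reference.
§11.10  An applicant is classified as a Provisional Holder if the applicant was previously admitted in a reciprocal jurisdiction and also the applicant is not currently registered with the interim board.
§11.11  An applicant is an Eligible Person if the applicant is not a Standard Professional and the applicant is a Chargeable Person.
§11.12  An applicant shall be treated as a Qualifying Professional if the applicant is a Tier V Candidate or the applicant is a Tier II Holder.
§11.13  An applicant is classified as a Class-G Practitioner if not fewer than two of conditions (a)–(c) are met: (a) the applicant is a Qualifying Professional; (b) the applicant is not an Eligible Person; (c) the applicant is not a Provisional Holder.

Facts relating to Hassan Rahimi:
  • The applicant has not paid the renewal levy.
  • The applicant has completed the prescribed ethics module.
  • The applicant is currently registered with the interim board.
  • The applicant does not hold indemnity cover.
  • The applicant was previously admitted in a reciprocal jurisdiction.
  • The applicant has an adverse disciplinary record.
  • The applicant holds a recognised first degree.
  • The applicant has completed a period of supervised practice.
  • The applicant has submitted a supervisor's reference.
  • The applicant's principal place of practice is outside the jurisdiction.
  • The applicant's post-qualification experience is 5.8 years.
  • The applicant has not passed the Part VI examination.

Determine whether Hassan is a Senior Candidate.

§11.8 — Regulated Candidate: [the applicant has completed the prescribed ethics module? yes] OR [the applicant has submitted a supervisor's reference? yes] → satisfied.
§11.6 — Class-C Practitioner: [not a Regulated Candidate (§11.8)? no] AND [the applicant holds a recognised first degree? yes] AND [the applicant has passed the Part VI examination? no] → not satisfied.
§11.7 — Controlled Professional: [the applicant has no adverse disciplinary record? no] AND [the applicant is not currently registered with the interim board? no] → not satisfied.
§11.4 — Tier V Candidate: [the applicant has completed the prescribed ethics module? yes] OR [Controlled Professional (§11.7)? no] → satisfied.
§11.1 — Tier II Holder: [the applicant has completed a period of supervised practice? yes] OR [the applicant has submitted a supervisor's reference? yes] → satisfied.
§11.12 — Qualifying Professional: [Tier V Candidate (§11.4)? yes] OR [Tier II Holder (§11.1)? yes] → satisfied.
§11.5 — Standard Professional: [the applicant's principal place of practice is within the jurisdiction? no] AND [applicant's post-qualification experience: 5.8 years ≥ 6.6 years? no, so negated condition yes] AND [the applicant has completed the prescribed ethics module? yes] → not satisfied.
§11.9 — Chargeable Person: [the applicant has completed the prescribed ethics module? yes] OR [the applicant has not submitted a supervisor's reference? no] → satisfied.
§11.11 — Eligible Person: [not a Standard Professional (§11.5)? yes] AND [Chargeable Person (§11.9)? yes] → satisfied.
§11.10 — Provisional Holder: [the applicant was previously admitted in a reciprocal jurisdiction? yes] AND [the applicant is not currently registered with the interim board? no] → not satisfied.
§11.13 — Class-G Practitioner: Qualifying Professional (§11.12)? yes; not an Eligible Person (§11.11)? no; not a Provisional Holder (§11.10)? yes — 2 of 3 hold (need ≥2) → satisfied.
§11.2 — Senior Candidate: [Class-C Practitioner (§11.6)? no] OR [the applicant has no adverse disciplinary record? no] OR [Class-G Practitioner (§11.13)? yes] → satisfied.

Yes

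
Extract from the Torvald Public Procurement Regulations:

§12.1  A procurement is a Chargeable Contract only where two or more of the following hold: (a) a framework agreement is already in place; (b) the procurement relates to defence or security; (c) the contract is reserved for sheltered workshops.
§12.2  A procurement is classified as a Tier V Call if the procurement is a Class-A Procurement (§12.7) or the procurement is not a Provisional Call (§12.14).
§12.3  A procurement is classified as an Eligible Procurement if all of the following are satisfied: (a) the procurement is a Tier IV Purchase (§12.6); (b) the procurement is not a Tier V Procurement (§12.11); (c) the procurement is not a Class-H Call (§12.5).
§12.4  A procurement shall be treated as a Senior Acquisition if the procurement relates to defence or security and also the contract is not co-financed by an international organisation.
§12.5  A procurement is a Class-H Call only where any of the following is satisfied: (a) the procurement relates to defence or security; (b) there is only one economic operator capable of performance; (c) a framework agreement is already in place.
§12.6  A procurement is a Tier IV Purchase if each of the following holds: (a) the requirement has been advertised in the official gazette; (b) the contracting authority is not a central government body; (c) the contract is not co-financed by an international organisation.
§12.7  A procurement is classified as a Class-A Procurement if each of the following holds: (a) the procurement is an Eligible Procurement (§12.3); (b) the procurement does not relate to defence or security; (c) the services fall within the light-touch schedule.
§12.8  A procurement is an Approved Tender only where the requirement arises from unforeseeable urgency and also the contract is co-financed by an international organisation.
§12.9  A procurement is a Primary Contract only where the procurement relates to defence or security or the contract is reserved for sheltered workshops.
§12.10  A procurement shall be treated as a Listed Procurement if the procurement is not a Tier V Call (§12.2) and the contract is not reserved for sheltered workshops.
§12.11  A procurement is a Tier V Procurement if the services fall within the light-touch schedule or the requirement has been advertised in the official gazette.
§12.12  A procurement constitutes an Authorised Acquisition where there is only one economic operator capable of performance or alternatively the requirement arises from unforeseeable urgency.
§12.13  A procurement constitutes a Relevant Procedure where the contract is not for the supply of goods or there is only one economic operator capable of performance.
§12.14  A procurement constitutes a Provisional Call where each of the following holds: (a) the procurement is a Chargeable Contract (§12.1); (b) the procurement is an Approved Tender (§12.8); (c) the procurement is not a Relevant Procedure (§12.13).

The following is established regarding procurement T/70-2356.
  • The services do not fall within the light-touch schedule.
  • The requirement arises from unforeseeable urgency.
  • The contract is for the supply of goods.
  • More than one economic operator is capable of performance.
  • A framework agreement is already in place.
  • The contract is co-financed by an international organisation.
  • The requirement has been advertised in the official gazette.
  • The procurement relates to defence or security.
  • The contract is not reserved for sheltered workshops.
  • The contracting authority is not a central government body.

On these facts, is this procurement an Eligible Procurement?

No

§12.6 — Tier IV Purchase: [the requirement has been advertised in the official gazette? yes] AND [the contracting authority is not a central government body? yes] AND [the contract is not co-financed by an international organisation? no] → not satisfied.
§12.11 — Tier V Procurement: [the services fall within the light-touch schedule? no] OR [the requirement has been advertised in the official gazette? yes] → satisfied.
§12.5 — Class-H Call: [the procurement relates to defence or security? yes] OR [there is only one economic operator capable of performance? no] OR [a framework agreement is already in place? yes] → satisfied.
§12.3 — Eligible Procurement: [Tier IV Purchase (§12.6)? no] AND [not a Tier V Procurement (§12.11)? no] AND [not a Class-H Call (§12.5)? no] → not satisfied.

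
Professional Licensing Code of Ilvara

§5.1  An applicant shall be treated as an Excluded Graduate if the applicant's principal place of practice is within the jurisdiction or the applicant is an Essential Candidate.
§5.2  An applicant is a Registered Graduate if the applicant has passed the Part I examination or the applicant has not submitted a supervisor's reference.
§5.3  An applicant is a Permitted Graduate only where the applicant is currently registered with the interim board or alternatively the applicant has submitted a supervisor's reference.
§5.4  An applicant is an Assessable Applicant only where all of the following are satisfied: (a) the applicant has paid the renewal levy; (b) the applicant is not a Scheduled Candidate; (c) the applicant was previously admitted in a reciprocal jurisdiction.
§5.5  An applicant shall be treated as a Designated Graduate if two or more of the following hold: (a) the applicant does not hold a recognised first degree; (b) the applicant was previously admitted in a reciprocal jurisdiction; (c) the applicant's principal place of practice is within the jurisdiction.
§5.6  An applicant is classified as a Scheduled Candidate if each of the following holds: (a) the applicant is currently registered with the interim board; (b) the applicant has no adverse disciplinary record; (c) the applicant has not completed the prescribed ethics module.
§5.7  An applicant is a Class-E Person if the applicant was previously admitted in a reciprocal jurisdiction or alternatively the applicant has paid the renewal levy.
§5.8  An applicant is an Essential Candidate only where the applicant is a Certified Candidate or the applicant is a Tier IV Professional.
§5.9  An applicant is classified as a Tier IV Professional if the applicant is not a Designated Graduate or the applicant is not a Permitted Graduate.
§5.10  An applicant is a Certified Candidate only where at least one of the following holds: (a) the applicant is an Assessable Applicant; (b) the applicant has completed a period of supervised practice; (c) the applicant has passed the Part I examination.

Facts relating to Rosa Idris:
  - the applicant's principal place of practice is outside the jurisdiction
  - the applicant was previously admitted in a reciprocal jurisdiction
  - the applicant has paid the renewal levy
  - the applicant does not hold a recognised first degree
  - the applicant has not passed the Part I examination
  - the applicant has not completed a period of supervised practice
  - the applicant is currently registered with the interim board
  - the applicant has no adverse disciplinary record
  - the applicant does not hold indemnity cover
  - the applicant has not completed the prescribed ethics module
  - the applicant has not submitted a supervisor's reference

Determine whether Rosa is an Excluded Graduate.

No

Under §5.6: the applicant is currently registered with the interim board? yes; and the applicant has no adverse disciplinary record? yes; and the applicant has not completed the prescribed ethics module? yes. So the applicant is a Scheduled Candidate.
Under §5.4: the applicant has paid the renewal levy? yes; and not a Scheduled Candidate (§5.6)? no; and the applicant was previously admitted in a reciprocal jurisdiction? yes. So the applicant is not an Assessable Applicant.
Under §5.10: Assessable Applicant (§5.4)? no; or the applicant has completed a period of supervised practice? no; or the applicant has passed the Part I examination? no. So the applicant is not a Certified Candidate.
Under §5.5: the applicant does not hold a recognised first degree? yes; the applicant was previously admitted in a reciprocal jurisdiction? yes; the applicant's principal place of practice is within the jurisdiction? no — 2 of 3 hold (need ≥2) → satisfied.
Under §5.3: the applicant is currently registered with the interim board? yes; or the applicant has submitted a supervisor's reference? no. So the applicant is a Permitted Graduate.
Under §5.9: not a Designated Graduate (§5.5)? no; or not a Permitted Graduate (§5.3)? no. So the applicant is not a Tier IV Professional.
Under §5.8: Certified Candidate (§5.10)? no; or Tier IV Professional (§5.9)? no. So the applicant is not an Essential Candidate.
Under §5.1: the applicant's principal place of practice is within the jurisdiction? no; or Essential Candidate (§5.8)? no. So the applicant is not an Excluded Graduate.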